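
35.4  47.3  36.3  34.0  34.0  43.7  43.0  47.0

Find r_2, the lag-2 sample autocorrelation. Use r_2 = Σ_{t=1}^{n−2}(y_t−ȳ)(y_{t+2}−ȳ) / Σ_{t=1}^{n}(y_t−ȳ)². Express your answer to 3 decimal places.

Mean ȳ = (35.4 + 47.3 + 36.3 + 34.0 + 34.0 + 43.7 + 43.0 + 47.0)/8 = 40.0875
Deviations from mean: -4.6875, 7.2125, -3.7875, -6.0875, -6.0875, 3.6125, 2.9125, 6.9125
Numerator Σ_{t=1}^{6}(y_t−ȳ)(y_{t+2}−ȳ) = -17.8453
Denominator Σ(y_t−ȳ)² = 231.7688
r_2 = -17.8453 / 231.7688 = -0.077

-0.077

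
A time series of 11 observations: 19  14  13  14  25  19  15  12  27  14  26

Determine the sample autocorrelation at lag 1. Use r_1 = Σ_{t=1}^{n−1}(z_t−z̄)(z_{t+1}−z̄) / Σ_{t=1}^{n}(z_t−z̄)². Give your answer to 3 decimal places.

-0.293

Mean z̄ = (19 + 14 + 13 + 14 + 25 + 19 + 15 + 12 + 27 + 14 + 26)/11 = 18.0000
Numerator Σ_{t=1}^{10}(z_t−z̄)(z_{t+1}−z̄) = -92.0000
Denominator Σ(z_t−z̄)² = 314.0000
r_1 = -92.0000 / 314.0000 = -0.293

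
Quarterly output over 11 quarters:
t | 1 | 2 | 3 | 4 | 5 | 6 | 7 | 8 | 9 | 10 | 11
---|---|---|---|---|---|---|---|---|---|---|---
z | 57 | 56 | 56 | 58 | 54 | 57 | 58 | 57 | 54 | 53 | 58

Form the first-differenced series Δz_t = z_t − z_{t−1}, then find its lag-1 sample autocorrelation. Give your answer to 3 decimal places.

-0.250

First differences Δz: -1, 0, 2, -4, 3, 1, -1, -3, -1, 5
Mean of differences = 0.1000
Numerator Σ(Δz_t−Δz̄)(Δz_{t+1}−Δz̄) = -16.7100
Denominator Σ(Δz_t−Δz̄)² = 66.9000
r_1(Δz) = -16.7100 / 66.9000 = -0.250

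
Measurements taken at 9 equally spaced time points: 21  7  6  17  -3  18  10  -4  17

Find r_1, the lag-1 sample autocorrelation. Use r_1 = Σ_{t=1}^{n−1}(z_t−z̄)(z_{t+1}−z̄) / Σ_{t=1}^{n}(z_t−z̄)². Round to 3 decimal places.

Mean z̄ = (21 + 7 + 6 + 17 − 3 + 18 + 10 − 4 + 17)/9 = 9.8889
Numerator Σ_{t=1}^{8}(z_t−z̄)(z_{t+1}−z̄) = -344.1235
Denominator Σ(z_t−z̄)² = 672.8889
r_1 = -344.1235 / 672.8889 = -0.511

-0.511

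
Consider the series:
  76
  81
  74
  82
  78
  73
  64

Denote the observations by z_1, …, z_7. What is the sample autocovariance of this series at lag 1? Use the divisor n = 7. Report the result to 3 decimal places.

3.464

Mean z̄ = (76 + 81 + 74 + 82 + 78 + 73 + 64)/7 = 75.4286
Deviations: 0.5714, 5.5714, -1.4286, 6.5714, 2.5714, -2.4286, -11.4286
Σ_{t=1}^{6}(z_t−z̄)(z_{t+1}−z̄) = 24.2449
γ_1 = 24.2449 / 7 = 3.464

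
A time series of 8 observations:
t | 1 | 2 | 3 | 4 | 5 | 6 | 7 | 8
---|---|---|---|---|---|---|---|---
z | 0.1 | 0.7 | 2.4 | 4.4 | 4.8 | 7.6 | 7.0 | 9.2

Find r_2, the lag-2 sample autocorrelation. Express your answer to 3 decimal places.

Mean z̄ = (0.1 + 0.7 + 2.4 + 4.4 + 4.8 + 7.6 + 7.0 + 9.2)/8 = 4.5250
Deviations from mean: -4.4250, -3.8250, -2.1250, -0.1250, 0.2750, 3.0750, 2.4750, 4.6750
Numerator Σ_{t=1}^{6}(z_t−z̄)(z_{t+2}−z̄) = 23.9688
Denominator Σ(z_t−z̄)² = 76.2550
r_2 = 23.9688 / 76.2550 = 0.314

0.314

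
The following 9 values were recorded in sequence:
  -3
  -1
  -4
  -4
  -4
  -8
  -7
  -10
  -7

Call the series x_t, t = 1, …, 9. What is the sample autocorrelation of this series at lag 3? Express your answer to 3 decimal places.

Mean x̄ = (-3 − 1 − 4 − 4 − 4 − 8 − 7 − 10 − 7)/9 = -5.3333
Σ(x_t−x̄)(x_{t+3}−x̄) = (3.1111) + (5.7778) + (-3.5556) + (-2.2222) + (-6.2222) + (4.4444) = 1.3333
Denominator Σ(x_t−x̄)² = 64.0000
r_3 = 1.3333 / 64.0000 = 0.021

0.021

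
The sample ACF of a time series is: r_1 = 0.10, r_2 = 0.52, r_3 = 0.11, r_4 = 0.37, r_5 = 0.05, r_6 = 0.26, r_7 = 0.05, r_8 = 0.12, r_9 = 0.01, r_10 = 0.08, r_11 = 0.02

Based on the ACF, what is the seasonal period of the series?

The largest autocorrelation is r_2 = 0.52, with weaker echoes at lags 4 (0.37) and 6 (0.26); the remaining lags stay at or below 0.12.
The dominant spike at lag 2 indicates a seasonal period of 2.

2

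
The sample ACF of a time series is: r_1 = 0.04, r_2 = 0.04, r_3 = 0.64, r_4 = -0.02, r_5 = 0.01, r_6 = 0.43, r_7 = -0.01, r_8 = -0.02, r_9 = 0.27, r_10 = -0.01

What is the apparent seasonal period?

3

The largest autocorrelation is r_3 = 0.64, with weaker echoes at lags 6 (0.43) and 9 (0.27); the remaining lags stay at or below 0.04.
The dominant spike at lag 3 indicates a seasonal period of 3.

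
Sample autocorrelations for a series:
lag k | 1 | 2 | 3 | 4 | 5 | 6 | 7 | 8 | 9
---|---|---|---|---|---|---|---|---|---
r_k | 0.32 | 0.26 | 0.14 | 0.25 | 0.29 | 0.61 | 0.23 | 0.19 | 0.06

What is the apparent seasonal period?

The largest autocorrelation is r_6 = 0.61; the remaining lags stay at or below 0.32. The elevated value at lag 1 (0.32), dropping to 0.26 at lag 2, reflects decaying short-term dependence rather than seasonality.
The dominant spike at lag 6 indicates a seasonal period of 6.

6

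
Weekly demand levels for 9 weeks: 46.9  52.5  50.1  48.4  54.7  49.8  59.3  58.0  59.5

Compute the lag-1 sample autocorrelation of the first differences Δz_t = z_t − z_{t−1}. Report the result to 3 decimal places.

First differences Δz: 5.6, -2.4, -1.7, 6.3, -4.9, 9.5, -1.3, 1.5
Mean of differences = 1.5750
Numerator Σ(Δz_t−Δz̄)(Δz_{t+1}−Δz̄) = -122.9331
Denominator Σ(Δz_t−Δz̄)² = 178.0550
r_1(Δz) = -122.9331 / 178.0550 = -0.690

-0.690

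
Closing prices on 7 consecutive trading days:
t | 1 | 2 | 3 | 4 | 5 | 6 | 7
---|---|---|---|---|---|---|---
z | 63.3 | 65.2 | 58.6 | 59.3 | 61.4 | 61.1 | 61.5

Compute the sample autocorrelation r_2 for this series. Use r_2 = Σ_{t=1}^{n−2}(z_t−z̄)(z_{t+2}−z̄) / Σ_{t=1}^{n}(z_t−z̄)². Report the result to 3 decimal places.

Mean z̄ = (63.3 + 65.2 + 58.6 + 59.3 + 61.4 + 61.1 + 61.5)/7 = 61.4857
Σ(z_t−z̄)(z_{t+2}−z̄) = (-5.2355) + (-8.1184) + (0.2473) + (0.8431) + (-0.0012) = -12.2647
Denominator Σ(z_t−z̄)² = 30.3486
r_2 = -12.2647 / 30.3486 = -0.404

-0.404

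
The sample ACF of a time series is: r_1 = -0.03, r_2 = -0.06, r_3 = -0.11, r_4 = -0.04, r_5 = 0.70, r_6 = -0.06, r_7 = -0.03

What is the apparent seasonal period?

The largest autocorrelation is r_5 = 0.70; the remaining lags stay at or below -0.03.
The dominant spike at lag 5 indicates a seasonal period of 5.

5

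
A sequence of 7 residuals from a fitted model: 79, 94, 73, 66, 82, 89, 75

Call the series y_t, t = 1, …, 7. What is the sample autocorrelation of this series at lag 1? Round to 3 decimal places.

Mean ȳ = (79 + 94 + 73 + 66 + 82 + 89 + 75)/7 = 79.7143
Deviations from mean: -0.7143, 14.2857, -6.7143, -13.7143, 2.2857, 9.2857, -4.7143
Σ(y_t−ȳ)(y_{t+1}−ȳ) = (-10.2041) + (-95.9184) + (92.0816) + (-31.3469) + (21.2245) + (-43.7755) = -67.9388
Denominator Σ(y_t−ȳ)² = 551.4286
r_1 = -67.9388 / 551.4286 = -0.123

-0.123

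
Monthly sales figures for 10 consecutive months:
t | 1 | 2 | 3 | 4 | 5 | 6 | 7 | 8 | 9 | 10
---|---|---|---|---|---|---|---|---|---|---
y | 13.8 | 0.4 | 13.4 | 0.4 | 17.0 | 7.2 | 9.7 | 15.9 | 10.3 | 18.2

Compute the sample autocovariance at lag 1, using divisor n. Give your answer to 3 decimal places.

Mean ȳ = (13.8 + 0.4 + 13.4 + 0.4 + 17.0 + 7.2 + 9.7 + 15.9 + 10.3 + 18.2)/10 = 10.6300
Σ_{t=1}^{9}(y_t−ȳ)(y_{t+1}−ȳ) = -182.0659
γ_1 = -182.0659 / 10 = -18.207

-18.207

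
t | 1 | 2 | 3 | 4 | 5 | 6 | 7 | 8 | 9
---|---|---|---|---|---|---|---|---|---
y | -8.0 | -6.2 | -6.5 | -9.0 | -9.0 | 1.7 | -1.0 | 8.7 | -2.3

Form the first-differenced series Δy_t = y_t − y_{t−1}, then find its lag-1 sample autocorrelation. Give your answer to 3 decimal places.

First differences Δy: 1.8, -0.3, -2.5, 0.0, 10.7, -2.7, 9.7, -11.0
Mean of differences = 0.7125
Numerator Σ(Δy_t−Δȳ)(Δy_{t+1}−Δȳ) = -172.6939
Denominator Σ(Δy_t−Δȳ)² = 342.3888
r_1(Δy) = -172.6939 / 342.3888 = -0.504

-0.504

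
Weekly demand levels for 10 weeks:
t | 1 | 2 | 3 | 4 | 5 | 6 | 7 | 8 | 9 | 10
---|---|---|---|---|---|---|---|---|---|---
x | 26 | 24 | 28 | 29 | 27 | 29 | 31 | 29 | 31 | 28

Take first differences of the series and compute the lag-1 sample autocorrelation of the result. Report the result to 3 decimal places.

-0.436

First differences Δx: -2, 4, 1, -2, 2, 2, -2, 2, -3
Mean of differences = 0.2222
Numerator Σ(Δx_t−Δx̄)(Δx_{t+1}−Δx̄) = -21.6049
Denominator Σ(Δx_t−Δx̄)² = 49.5556
r_1(Δx) = -21.6049 / 49.5556 = -0.436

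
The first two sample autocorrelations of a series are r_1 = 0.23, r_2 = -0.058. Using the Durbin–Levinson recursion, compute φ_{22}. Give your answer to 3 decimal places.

φ_{22} = (r_2 − r_1²) / (1 − r_1²)
r_1² = (0.23)² = 0.0529
Numerator = -0.058 − 0.0529 = -0.1109; denominator = 1 − 0.0529 = 0.9471
φ_{22} = -0.1109 / 0.9471 = -0.117

-0.117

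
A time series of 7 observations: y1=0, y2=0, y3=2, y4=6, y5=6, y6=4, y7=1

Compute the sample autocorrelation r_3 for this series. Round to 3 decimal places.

-0.589

Mean ȳ = (0 + 0 + 2 + 6 + 6 + 4 + 1)/7 = 2.7143
Deviations from mean: -2.7143, -2.7143, -0.7143, 3.2857, 3.2857, 1.2857, -1.7143
Numerator Σ_{t=1}^{4}(y_t−ȳ)(y_{t+3}−ȳ) = -24.3878
Denominator Σ(y_t−ȳ)² = 41.4286
r_3 = -24.3878 / 41.4286 = -0.589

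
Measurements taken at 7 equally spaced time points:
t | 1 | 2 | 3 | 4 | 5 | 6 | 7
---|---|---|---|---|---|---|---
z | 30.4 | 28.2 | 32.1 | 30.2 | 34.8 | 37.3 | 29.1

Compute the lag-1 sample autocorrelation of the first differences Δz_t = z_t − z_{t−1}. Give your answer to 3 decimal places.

-0.269

First differences Δz: -2.2, 3.9, -1.9, 4.6, 2.5, -8.2
Mean of differences = -0.2167
Numerator Σ(Δz_t−Δz̄)(Δz_{t+1}−Δz̄) = -31.8053
Denominator Σ(Δz_t−Δz̄)² = 118.0283
r_1(Δz) = -31.8053 / 118.0283 = -0.269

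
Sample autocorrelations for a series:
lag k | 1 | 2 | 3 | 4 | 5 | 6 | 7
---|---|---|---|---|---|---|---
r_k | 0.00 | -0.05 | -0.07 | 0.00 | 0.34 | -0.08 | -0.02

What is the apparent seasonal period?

The largest autocorrelation is r_5 = 0.34; the remaining lags stay at or below 0.00.
The dominant spike at lag 5 indicates a seasonal period of 5.

5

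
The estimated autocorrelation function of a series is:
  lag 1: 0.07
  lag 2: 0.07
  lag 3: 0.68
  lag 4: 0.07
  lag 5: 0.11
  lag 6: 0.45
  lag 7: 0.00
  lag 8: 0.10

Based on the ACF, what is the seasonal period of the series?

The largest autocorrelation is r_3 = 0.68, with a weaker echo at lag 6 (0.45); the remaining lags stay at or below 0.11.
The dominant spike at lag 3 indicates a seasonal period of 3.

3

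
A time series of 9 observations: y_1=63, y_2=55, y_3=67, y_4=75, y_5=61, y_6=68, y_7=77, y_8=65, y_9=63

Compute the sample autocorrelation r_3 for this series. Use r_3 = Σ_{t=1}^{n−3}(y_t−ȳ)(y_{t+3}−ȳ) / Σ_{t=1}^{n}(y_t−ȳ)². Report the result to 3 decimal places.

Mean ȳ = (63 + 55 + 67 + 75 + 61 + 68 + 77 + 65 + 63)/9 = 66.0000
Numerator Σ_{t=1}^{6}(y_t−ȳ)(y_{t+3}−ȳ) = 128.0000
Denominator Σ(y_t−ȳ)² = 372.0000
r_3 = 128.0000 / 372.0000 = 0.344

0.344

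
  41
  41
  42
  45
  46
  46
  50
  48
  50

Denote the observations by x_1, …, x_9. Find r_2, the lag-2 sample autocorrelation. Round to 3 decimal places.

0.397

Mean x̄ = (41 + 41 + 42 + 45 + 46 + 46 + 50 + 48 + 50)/9 = 45.4444
Numerator Σ_{t=1}^{7}(x_t−x̄)(x_{t+2}−x̄) = 39.8272
Denominator Σ(x_t−x̄)² = 100.2222
r_2 = 39.8272 / 100.2222 = 0.397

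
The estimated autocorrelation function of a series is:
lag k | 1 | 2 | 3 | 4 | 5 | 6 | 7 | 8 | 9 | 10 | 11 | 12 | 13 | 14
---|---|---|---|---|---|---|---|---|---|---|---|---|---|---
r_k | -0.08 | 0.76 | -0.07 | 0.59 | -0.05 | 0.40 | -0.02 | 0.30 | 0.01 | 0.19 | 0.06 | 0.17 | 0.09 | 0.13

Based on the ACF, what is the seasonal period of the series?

The largest autocorrelation is r_2 = 0.76, with weaker echoes at lags 4 (0.59), 6 (0.40), 8 (0.30), 10 (0.19) and 12 (0.17); the remaining lags stay at or below 0.13.
The dominant spike at lag 2 indicates a seasonal period of 2.

2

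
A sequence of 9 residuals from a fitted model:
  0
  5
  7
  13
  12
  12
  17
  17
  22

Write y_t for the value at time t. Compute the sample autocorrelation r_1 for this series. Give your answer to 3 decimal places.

0.512

Mean ȳ = (0 + 5 + 7 + 13 + 12 + 12 + 17 + 17 + 22)/9 = 11.6667
Numerator Σ_{t=1}^{8}(y_t−ȳ)(y_{t+1}−ȳ) = 188.5556
Denominator Σ(y_t−ȳ)² = 368.0000
r_1 = 188.5556 / 368.0000 = 0.512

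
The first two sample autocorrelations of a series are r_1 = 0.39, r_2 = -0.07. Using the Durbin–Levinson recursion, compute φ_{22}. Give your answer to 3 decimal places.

φ_{22} = (r_2 − r_1²) / (1 − r_1²)
r_1² = (0.39)² = 0.1521
Numerator = -0.07 − 0.1521 = -0.2221; denominator = 1 − 0.1521 = 0.8479
φ_{22} = -0.2221 / 0.8479 = -0.262

-0.262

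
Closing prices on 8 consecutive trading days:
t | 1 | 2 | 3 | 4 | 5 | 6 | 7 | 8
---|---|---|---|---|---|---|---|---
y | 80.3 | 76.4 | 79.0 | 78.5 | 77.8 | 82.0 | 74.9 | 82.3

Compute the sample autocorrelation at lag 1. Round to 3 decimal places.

Mean ȳ = (80.3 + 76.4 + 79.0 + 78.5 + 77.8 + 82.0 + 74.9 + 82.3)/8 = 78.9000
Deviations from mean: 1.4000, -2.5000, 0.1000, -0.4000, -1.1000, 3.1000, -4.0000, 3.4000
Σ(y_t−ȳ)(y_{t+1}−ȳ) = (-3.5000) + (-0.2500) + (-0.0400) + (0.4400) + (-3.4100) + (-12.4000) + (-13.6000) = -32.7600
Denominator Σ(y_t−ȳ)² = 46.7600
r_1 = -32.7600 / 46.7600 = -0.701

-0.701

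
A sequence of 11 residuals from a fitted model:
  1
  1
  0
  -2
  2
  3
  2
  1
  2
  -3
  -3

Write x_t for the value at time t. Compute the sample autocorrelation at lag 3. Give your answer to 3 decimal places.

-0.170

Mean x̄ = (1 + 1 + 0 − 2 + 2 + 3 + 2 + 1 + 2 − 3 − 3)/11 = 0.3636
Numerator Σ_{t=1}^{8}(x_t−x̄)(x_{t+3}−x̄) = -7.5785
Denominator Σ(x_t−x̄)² = 44.5455
r_3 = -7.5785 / 44.5455 = -0.170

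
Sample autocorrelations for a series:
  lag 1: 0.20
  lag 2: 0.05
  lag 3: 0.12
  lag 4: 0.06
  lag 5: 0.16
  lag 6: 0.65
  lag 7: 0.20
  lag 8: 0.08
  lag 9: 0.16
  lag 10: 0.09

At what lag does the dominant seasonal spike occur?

6

The largest autocorrelation is r_6 = 0.65; the remaining lags stay at or below 0.20.
The dominant spike at lag 6 indicates a seasonal period of 6.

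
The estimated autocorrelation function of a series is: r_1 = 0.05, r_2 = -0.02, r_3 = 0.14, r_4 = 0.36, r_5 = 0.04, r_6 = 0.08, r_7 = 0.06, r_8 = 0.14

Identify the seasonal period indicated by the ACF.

The largest autocorrelation is r_4 = 0.36; the remaining lags stay at or below 0.14.
The dominant spike at lag 4 indicates a seasonal period of 4.

4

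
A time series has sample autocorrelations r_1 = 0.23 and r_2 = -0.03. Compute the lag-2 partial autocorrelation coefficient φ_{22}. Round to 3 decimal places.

φ_{22} = (r_2 − r_1²) / (1 − r_1²)
r_1² = (0.23)² = 0.0529
Numerator = -0.03 − 0.0529 = -0.0829; denominator = 1 − 0.0529 = 0.9471
φ_{22} = -0.0829 / 0.9471 = -0.088

-0.088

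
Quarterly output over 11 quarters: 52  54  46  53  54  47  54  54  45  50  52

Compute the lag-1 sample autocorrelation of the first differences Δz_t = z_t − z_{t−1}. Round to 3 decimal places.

First differences Δz: 2, -8, 7, 1, -7, 7, 0, -9, 5, 2
Mean of differences = 0.0000
Numerator Σ(Δz_t−Δz̄)(Δz_{t+1}−Δz̄) = -156.0000
Denominator Σ(Δz_t−Δz̄)² = 326.0000
r_1(Δz) = -156.0000 / 326.0000 = -0.479

-0.479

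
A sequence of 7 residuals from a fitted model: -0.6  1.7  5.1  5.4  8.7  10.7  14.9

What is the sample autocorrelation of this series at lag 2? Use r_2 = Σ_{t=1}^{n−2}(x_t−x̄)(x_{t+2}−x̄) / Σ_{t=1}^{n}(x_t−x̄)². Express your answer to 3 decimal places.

0.153

Mean x̄ = (-0.6 + 1.7 + 5.1 + 5.4 + 8.7 + 10.7 + 14.9)/7 = 6.5571
Deviations from mean: -7.1571, -4.8571, -1.4571, -1.1571, 2.1429, 4.1429, 8.3429
Σ(x_t−x̄)(x_{t+2}−x̄) = (10.4290) + (5.6204) + (-3.1224) + (-4.7939) + (17.8776) = 26.0106
Denominator Σ(x_t−x̄)² = 169.6371
r_2 = 26.0106 / 169.6371 = 0.153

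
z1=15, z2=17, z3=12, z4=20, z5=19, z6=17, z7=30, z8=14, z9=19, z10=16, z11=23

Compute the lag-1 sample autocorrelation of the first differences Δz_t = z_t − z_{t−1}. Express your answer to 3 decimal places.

First differences Δz: 2, -5, 8, -1, -2, 13, -16, 5, -3, 7
Mean of differences = 0.8000
Numerator Σ(Δz_t−Δz̄)(Δz_{t+1}−Δz̄) = -405.8400
Denominator Σ(Δz_t−Δz̄)² = 599.6000
r_1(Δz) = -405.8400 / 599.6000 = -0.677

-0.677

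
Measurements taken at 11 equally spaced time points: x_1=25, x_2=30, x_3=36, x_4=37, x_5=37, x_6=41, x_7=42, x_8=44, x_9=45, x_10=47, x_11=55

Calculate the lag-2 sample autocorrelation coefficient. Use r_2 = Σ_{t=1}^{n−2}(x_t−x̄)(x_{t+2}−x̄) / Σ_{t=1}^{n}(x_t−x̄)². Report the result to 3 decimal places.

0.310

Mean x̄ = (25 + 30 + 36 + 37 + 37 + 41 + 42 + 44 + 45 + 47 + 55)/11 = 39.9091
Numerator Σ_{t=1}^{9}(x_t−x̄)(x_{t+2}−x̄) = 210.1653
Denominator Σ(x_t−x̄)² = 678.9091
r_2 = 210.1653 / 678.9091 = 0.310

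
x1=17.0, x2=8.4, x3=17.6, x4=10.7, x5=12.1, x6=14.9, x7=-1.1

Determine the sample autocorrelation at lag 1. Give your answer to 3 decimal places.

Mean x̄ = (17.0 + 8.4 + 17.6 + 10.7 + 12.1 + 14.9 − 1.1)/7 = 11.3714
Deviations from mean: 5.6286, -2.9714, 6.2286, -0.6714, 0.7286, 3.5286, -12.4714
Numerator Σ_{t=1}^{6}(x_t−x̄)(x_{t+1}−x̄) = -81.3394
Denominator Σ(x_t−x̄)² = 248.2743
r_1 = -81.3394 / 248.2743 = -0.328

-0.328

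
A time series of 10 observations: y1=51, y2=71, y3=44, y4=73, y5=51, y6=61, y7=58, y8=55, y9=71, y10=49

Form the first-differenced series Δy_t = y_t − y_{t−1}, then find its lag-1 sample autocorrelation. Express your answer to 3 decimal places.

First differences Δy: 20, -27, 29, -22, 10, -3, -3, 16, -22
Mean of differences = -0.2222
Numerator Σ(Δy_t−Δȳ)(Δy_{t+1}−Δȳ) = -2602.0494
Denominator Σ(Δy_t−Δȳ)² = 3311.5556
r_1(Δy) = -2602.0494 / 3311.5556 = -0.786

-0.786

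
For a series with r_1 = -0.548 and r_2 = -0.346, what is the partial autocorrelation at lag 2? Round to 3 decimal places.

-0.924

φ_{22} = (r_2 − r_1²) / (1 − r_1²)
r_1² = (-0.548)² = 0.300304
Numerator = -0.346 − 0.3003 = -0.6463; denominator = 1 − 0.3003 = 0.6997
φ_{22} = -0.6463 / 0.6997 = -0.924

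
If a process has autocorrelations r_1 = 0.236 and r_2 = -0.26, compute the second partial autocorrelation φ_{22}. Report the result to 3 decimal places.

-0.334

φ_{22} = (r_2 − r_1²) / (1 − r_1²)
r_1² = (0.236)² = 0.055696
Numerator = -0.26 − 0.0557 = -0.3157; denominator = 1 − 0.0557 = 0.9443
φ_{22} = -0.3157 / 0.9443 = -0.334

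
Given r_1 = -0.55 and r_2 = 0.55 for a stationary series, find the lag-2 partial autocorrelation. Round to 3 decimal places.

φ_{22} = (r_2 − r_1²) / (1 − r_1²)
r_1² = (-0.55)² = 0.3025
Numerator = 0.55 − 0.3025 = 0.2475; denominator = 1 − 0.3025 = 0.6975
φ_{22} = 0.2475 / 0.6975 = 0.355

0.355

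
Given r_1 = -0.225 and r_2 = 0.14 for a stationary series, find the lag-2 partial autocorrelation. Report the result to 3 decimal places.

φ_{22} = (r_2 − r_1²) / (1 − r_1²)
r_1² = (-0.225)² = 0.050625
Numerator = 0.14 − 0.0506 = 0.0894; denominator = 1 − 0.0506 = 0.9494
φ_{22} = 0.0894 / 0.9494 = 0.094

0.094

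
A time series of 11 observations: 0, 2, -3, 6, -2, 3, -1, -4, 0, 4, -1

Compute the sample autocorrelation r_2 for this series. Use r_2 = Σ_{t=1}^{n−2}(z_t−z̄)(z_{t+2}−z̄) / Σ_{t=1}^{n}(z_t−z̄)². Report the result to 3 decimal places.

0.107

Mean z̄ = (0 + 2 − 3 + 6 − 2 + 3 − 1 − 4 + 0 + 4 − 1)/11 = 0.3636
Numerator Σ_{t=1}^{9}(z_t−z̄)(z_{t+2}−z̄) = 10.0992
Denominator Σ(z_t−z̄)² = 94.5455
r_2 = 10.0992 / 94.5455 = 0.107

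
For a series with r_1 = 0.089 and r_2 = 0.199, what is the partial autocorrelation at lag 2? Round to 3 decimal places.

φ_{22} = (r_2 − r_1²) / (1 − r_1²)
r_1² = (0.089)² = 0.007921
Numerator = 0.199 − 0.0079 = 0.1911; denominator = 1 − 0.0079 = 0.9921
φ_{22} = 0.1911 / 0.9921 = 0.193

0.193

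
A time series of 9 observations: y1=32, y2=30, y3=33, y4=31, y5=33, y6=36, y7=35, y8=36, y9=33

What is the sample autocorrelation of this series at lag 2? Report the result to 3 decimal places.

0.232

Mean ȳ = (32 + 30 + 33 + 31 + 33 + 36 + 35 + 36 + 33)/9 = 33.2222
Numerator Σ_{t=1}^{7}(y_t−ȳ)(y_{t+2}−ȳ) = 8.2346
Denominator Σ(y_t−ȳ)² = 35.5556
r_2 = 8.2346 / 35.5556 = 0.232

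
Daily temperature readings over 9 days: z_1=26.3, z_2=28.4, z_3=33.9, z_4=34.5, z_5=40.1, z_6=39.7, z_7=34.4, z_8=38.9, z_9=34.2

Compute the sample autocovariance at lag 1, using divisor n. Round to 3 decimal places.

Mean z̄ = (26.3 + 28.4 + 33.9 + 34.5 + 40.1 + 39.7 + 34.4 + 38.9 + 34.2)/9 = 34.4889
Σ_{t=1}^{8}(z_t−z̄)(z_{t+1}−z̄) = 80.6132
γ_1 = 80.6132 / 9 = 8.957

8.957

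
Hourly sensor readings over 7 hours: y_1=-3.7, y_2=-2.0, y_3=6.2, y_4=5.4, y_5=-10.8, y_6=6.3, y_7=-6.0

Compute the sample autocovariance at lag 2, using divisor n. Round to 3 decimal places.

Mean ȳ = (-3.7 − 2.0 + 6.2 + 5.4 − 10.8 + 6.3 − 6.0)/7 = -0.6571
Σ_{t=1}^{5}(y_t−ȳ)(y_{t+2}−ȳ) = -2.2180
γ_2 = -2.2180 / 7 = -0.317

-0.317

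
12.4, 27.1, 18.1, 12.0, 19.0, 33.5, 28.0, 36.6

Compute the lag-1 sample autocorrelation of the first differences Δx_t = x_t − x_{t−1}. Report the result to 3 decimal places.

First differences Δx: 14.7, -9.0, -6.1, 7.0, 14.5, -5.5, 8.6
Mean of differences = 3.4571
Numerator Σ(Δx_t−Δx̄)(Δx_{t+1}−Δx̄) = -160.7133
Denominator Σ(Δx_t−Δx̄)² = 614.0971
r_1(Δx) = -160.7133 / 614.0971 = -0.262

-0.262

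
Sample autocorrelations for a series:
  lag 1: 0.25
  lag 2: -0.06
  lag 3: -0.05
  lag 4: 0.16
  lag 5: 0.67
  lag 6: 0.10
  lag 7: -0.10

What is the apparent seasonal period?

5

The largest autocorrelation is r_5 = 0.67; the remaining lags stay at or below 0.25.
The dominant spike at lag 5 indicates a seasonal period of 5.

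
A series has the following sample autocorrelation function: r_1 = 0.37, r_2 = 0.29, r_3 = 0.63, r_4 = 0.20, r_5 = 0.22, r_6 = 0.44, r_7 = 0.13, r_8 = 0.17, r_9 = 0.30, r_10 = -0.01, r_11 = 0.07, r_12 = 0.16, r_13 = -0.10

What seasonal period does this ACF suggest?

The largest autocorrelation is r_3 = 0.63, with a weaker echo at lag 6 (0.44); the remaining lags stay at or below 0.37. The elevated value at lag 1 (0.37), dropping to 0.29 at lag 2, reflects decaying short-term dependence rather than seasonality.
The dominant spike at lag 3 indicates a seasonal period of 3.

3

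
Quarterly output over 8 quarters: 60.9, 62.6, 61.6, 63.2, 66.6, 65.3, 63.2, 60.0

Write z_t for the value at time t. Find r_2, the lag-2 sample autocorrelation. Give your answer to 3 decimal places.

Mean z̄ = (60.9 + 62.6 + 61.6 + 63.2 + 66.6 + 65.3 + 63.2 + 60.0)/8 = 62.9250
Numerator Σ_{t=1}^{6}(z_t−z̄)(z_{t+2}−z̄) = -7.5588
Denominator Σ(z_t−z̄)² = 33.8150
r_2 = -7.5588 / 33.8150 = -0.224

-0.224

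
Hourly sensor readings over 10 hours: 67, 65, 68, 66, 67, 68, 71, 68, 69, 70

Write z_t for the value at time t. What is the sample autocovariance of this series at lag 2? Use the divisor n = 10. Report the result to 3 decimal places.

Mean z̄ = (67 + 65 + 68 + 66 + 67 + 68 + 71 + 68 + 69 + 70)/10 = 67.9000
Σ_{t=1}^{8}(z_t−z̄)(z_{t+2}−z̄) = 5.9800
γ_2 = 5.9800 / 10 = 0.598

0.598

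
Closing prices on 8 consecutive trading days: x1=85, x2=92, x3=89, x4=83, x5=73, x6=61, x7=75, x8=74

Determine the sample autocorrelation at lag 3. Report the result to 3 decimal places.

Mean x̄ = (85 + 92 + 89 + 83 + 73 + 61 + 75 + 74)/8 = 79.0000
Deviations from mean: 6.0000, 13.0000, 10.0000, 4.0000, -6.0000, -18.0000, -4.0000, -5.0000
Numerator Σ_{t=1}^{5}(x_t−x̄)(x_{t+3}−x̄) = -220.0000
Denominator Σ(x_t−x̄)² = 722.0000
r_3 = -220.0000 / 722.0000 = -0.305

-0.305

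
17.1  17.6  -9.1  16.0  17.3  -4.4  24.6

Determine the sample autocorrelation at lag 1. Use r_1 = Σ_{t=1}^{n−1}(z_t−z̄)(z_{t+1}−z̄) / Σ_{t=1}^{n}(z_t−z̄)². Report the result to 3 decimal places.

Mean z̄ = (17.1 + 17.6 − 9.1 + 16.0 + 17.3 − 4.4 + 24.6)/7 = 11.3000
Deviations from mean: 5.8000, 6.3000, -20.4000, 4.7000, 6.0000, -15.7000, 13.3000
Σ(z_t−z̄)(z_{t+1}−z̄) = (36.5400) + (-128.5200) + (-95.8800) + (28.2000) + (-94.2000) + (-208.8100) = -462.6700
Denominator Σ(z_t−z̄)² = 970.9600
r_1 = -462.6700 / 970.9600 = -0.477

-0.477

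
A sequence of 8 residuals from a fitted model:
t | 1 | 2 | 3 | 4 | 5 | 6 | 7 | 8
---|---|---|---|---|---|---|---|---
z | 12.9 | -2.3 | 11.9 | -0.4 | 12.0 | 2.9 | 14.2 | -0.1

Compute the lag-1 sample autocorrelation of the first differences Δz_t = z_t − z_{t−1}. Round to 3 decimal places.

-0.791

First differences Δz: -15.2, 14.2, -12.3, 12.4, -9.1, 11.3, -14.3
Mean of differences = -1.8571
Numerator Σ(Δz_t−Δz̄)(Δz_{t+1}−Δz̄) = -893.0861
Denominator Σ(Δz_t−Δz̄)² = 1128.5771
r_1(Δz) = -893.0861 / 1128.5771 = -0.791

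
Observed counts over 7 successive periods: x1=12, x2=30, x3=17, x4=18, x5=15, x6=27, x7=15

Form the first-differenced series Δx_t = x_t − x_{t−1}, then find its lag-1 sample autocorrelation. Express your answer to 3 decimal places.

First differences Δx: 18, -13, 1, -3, 12, -12
Mean of differences = 0.5000
Numerator Σ(Δx_t−Δx̄)(Δx_{t+1}−Δx̄) = -428.7500
Denominator Σ(Δx_t−Δx̄)² = 789.5000
r_1(Δx) = -428.7500 / 789.5000 = -0.543

-0.543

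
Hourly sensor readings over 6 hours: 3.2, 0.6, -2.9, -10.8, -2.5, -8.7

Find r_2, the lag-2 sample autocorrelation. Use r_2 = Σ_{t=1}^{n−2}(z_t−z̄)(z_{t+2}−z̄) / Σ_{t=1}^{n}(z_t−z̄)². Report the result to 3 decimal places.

0.087

Mean z̄ = (3.2 + 0.6 − 2.9 − 10.8 − 2.5 − 8.7)/6 = -3.5167
Deviations from mean: 6.7167, 4.1167, 0.6167, -7.2833, 1.0167, -5.1833
Σ(z_t−z̄)(z_{t+2}−z̄) = (4.1419) + (-29.9831) + (0.6269) + (37.7519) = 12.5378
Denominator Σ(z_t−z̄)² = 143.3883
r_2 = 12.5378 / 143.3883 = 0.087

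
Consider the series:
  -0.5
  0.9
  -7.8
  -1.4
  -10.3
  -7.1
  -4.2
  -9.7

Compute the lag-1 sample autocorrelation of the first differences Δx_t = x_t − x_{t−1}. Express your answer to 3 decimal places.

-0.718

First differences Δx: 1.4, -8.7, 6.4, -8.9, 3.2, 2.9, -5.5
Mean of differences = -1.3143
Numerator Σ(Δx_t−Δx̄)(Δx_{t+1}−Δx̄) = -168.4002
Denominator Σ(Δx_t−Δx̄)² = 234.6286
r_1(Δx) = -168.4002 / 234.6286 = -0.718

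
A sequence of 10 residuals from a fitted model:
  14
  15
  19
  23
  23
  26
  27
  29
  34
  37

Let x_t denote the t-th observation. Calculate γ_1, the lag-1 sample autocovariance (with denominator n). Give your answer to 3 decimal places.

33.671

Mean x̄ = (14 + 15 + 19 + 23 + 23 + 26 + 27 + 29 + 34 + 37)/10 = 24.7000
Σ_{t=1}^{9}(x_t−x̄)(x_{t+1}−x̄) = 336.7100
γ_1 = 336.7100 / 10 = 33.671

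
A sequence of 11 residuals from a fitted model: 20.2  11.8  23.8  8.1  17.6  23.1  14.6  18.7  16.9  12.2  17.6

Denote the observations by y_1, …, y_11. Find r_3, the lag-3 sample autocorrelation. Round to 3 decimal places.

Mean ȳ = (20.2 + 11.8 + 23.8 + 8.1 + 17.6 + 23.1 + 14.6 + 18.7 + 16.9 + 12.2 + 17.6)/11 = 16.7818
Numerator Σ_{t=1}^{8}(y_t−ȳ)(y_{t+3}−ȳ) = 43.4145
Denominator Σ(y_t−ȳ)² = 231.8364
r_3 = 43.4145 / 231.8364 = 0.187

0.187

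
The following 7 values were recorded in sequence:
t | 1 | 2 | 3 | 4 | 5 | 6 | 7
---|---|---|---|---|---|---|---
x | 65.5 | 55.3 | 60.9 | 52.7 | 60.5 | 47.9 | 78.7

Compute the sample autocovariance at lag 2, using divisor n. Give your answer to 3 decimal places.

19.795

Mean x̄ = (65.5 + 55.3 + 60.9 + 52.7 + 60.5 + 47.9 + 78.7)/7 = 60.2143
Σ_{t=1}^{5}(x_t−x̄)(x_{t+2}−x̄) = 138.5624
γ_2 = 138.5624 / 7 = 19.795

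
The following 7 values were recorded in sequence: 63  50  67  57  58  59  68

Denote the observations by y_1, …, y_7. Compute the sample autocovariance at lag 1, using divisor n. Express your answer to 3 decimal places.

Mean ȳ = (63 + 50 + 67 + 57 + 58 + 59 + 68)/7 = 60.2857
Σ_{t=1}^{6}(y_t−ȳ)(y_{t+1}−ȳ) = -118.5102
γ_1 = -118.5102 / 7 = -16.930

-16.930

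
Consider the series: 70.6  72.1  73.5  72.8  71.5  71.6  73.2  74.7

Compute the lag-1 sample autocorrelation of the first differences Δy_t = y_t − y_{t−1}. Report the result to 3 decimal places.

0.394

First differences Δy: 1.5, 1.4, -0.7, -1.3, 0.1, 1.6, 1.5
Mean of differences = 0.5857
Numerator Σ(Δy_t−Δȳ)(Δy_{t+1}−Δȳ) = 3.4727
Denominator Σ(Δy_t−Δȳ)² = 8.8086
r_1(Δy) = 3.4727 / 8.8086 = 0.394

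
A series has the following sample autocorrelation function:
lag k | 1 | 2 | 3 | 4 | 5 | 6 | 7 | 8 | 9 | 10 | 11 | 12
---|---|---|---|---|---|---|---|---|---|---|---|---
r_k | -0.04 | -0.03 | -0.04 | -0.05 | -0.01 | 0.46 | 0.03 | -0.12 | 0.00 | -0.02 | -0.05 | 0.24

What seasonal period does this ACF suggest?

6

The largest autocorrelation is r_6 = 0.46, with a weaker echo at lag 12 (0.24); the remaining lags stay at or below 0.03.
The dominant spike at lag 6 indicates a seasonal period of 6.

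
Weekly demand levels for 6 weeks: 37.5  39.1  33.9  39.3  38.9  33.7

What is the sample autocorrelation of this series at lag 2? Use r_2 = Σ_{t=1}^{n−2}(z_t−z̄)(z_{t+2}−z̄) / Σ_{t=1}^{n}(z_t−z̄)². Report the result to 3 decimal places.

Mean z̄ = (37.5 + 39.1 + 33.9 + 39.3 + 38.9 + 33.7)/6 = 37.0667
Deviations from mean: 0.4333, 2.0333, -3.1667, 2.2333, 1.8333, -3.3667
Σ(z_t−z̄)(z_{t+2}−z̄) = (-1.3722) + (4.5411) + (-5.8056) + (-7.5189) = -10.1556
Denominator Σ(z_t−z̄)² = 34.0333
r_2 = -10.1556 / 34.0333 = -0.298

-0.298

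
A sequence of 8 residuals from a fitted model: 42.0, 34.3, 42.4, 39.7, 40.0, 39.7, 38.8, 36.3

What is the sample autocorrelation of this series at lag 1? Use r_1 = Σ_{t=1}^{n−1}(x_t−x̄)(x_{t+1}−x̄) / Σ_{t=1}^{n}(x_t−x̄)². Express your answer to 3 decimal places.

-0.503

Mean x̄ = (42.0 + 34.3 + 42.4 + 39.7 + 40.0 + 39.7 + 38.8 + 36.3)/8 = 39.1500
Deviations from mean: 2.8500, -4.8500, 3.2500, 0.5500, 0.8500, 0.5500, -0.3500, -2.8500
Σ(x_t−x̄)(x_{t+1}−x̄) = (-13.8225) + (-15.7625) + (1.7875) + (0.4675) + (0.4675) + (-0.1925) + (0.9975) = -26.0575
Denominator Σ(x_t−x̄)² = 51.7800
r_1 = -26.0575 / 51.7800 = -0.503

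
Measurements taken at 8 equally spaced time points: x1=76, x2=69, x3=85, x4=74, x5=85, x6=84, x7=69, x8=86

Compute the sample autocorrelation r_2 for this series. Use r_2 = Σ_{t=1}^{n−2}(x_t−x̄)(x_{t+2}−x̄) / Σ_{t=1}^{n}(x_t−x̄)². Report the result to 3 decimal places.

0.062

Mean x̄ = (76 + 69 + 85 + 74 + 85 + 84 + 69 + 86)/8 = 78.5000
Numerator Σ_{t=1}^{6}(x_t−x̄)(x_{t+2}−x̄) = 23.5000
Denominator Σ(x_t−x̄)² = 378.0000
r_2 = 23.5000 / 378.0000 = 0.062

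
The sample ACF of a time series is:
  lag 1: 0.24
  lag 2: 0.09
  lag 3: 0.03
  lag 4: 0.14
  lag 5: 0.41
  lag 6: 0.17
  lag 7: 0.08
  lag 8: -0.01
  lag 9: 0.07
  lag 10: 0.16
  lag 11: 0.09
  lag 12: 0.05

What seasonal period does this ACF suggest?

The largest autocorrelation is r_5 = 0.41; the remaining lags stay at or below 0.24. The elevated value at lag 1 (0.24), dropping to 0.09 at lag 2, reflects decaying short-term dependence rather than seasonality.
The dominant spike at lag 5 indicates a seasonal period of 5.

5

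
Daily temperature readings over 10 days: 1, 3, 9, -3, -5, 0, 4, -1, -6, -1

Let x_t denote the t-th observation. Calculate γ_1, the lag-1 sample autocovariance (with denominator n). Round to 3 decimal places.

2.589

Mean x̄ = (1 + 3 + 9 − 3 − 5 + 0 + 4 − 1 − 6 − 1)/10 = 0.1000
Σ_{t=1}^{9}(x_t−x̄)(x_{t+1}−x̄) = 25.8900
γ_1 = 25.8900 / 10 = 2.589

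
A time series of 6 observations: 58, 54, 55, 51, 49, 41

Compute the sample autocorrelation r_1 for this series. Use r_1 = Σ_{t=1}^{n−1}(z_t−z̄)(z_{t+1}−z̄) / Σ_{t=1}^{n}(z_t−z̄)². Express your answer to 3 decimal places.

0.289

Mean z̄ = (58 + 54 + 55 + 51 + 49 + 41)/6 = 51.3333
Deviations from mean: 6.6667, 2.6667, 3.6667, -0.3333, -2.3333, -10.3333
Numerator Σ_{t=1}^{5}(z_t−z̄)(z_{t+1}−z̄) = 51.2222
Denominator Σ(z_t−z̄)² = 177.3333
r_1 = 51.2222 / 177.3333 = 0.289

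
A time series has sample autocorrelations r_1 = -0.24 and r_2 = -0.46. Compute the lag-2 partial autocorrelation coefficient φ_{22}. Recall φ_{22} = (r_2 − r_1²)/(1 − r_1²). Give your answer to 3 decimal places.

-0.549

φ_{22} = (r_2 − r_1²) / (1 − r_1²)
r_1² = (-0.24)² = 0.0576
Numerator = -0.46 − 0.0576 = -0.5176; denominator = 1 − 0.0576 = 0.9424
φ_{22} = -0.5176 / 0.9424 = -0.549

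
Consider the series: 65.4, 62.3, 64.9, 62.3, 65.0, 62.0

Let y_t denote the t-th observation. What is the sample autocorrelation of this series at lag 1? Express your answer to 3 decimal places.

Mean ȳ = (65.4 + 62.3 + 64.9 + 62.3 + 65.0 + 62.0)/6 = 63.6500
Σ(y_t−ȳ)(y_{t+1}−ȳ) = (-2.3625) + (-1.6875) + (-1.6875) + (-1.8225) + (-2.2275) = -9.7875
Denominator Σ(y_t−ȳ)² = 12.8150
r_1 = -9.7875 / 12.8150 = -0.764

-0.764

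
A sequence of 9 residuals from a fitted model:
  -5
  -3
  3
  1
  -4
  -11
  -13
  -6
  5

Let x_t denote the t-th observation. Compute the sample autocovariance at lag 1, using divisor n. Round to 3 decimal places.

11.728

Mean x̄ = (-5 − 3 + 3 + 1 − 4 − 11 − 13 − 6 + 5)/9 = -3.6667
Σ_{t=1}^{8}(x_t−x̄)(x_{t+1}−x̄) = 105.5556
γ_1 = 105.5556 / 9 = 11.728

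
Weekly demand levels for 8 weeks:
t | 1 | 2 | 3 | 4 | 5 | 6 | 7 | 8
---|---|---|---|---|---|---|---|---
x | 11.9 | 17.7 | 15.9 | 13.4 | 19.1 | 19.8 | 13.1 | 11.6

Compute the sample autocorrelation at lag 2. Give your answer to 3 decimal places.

Mean x̄ = (11.9 + 17.7 + 15.9 + 13.4 + 19.1 + 19.8 + 13.1 + 11.6)/8 = 15.3125
Deviations from mean: -3.4125, 2.3875, 0.5875, -1.9125, 3.7875, 4.4875, -2.2125, -3.7125
Numerator Σ_{t=1}^{6}(x_t−x̄)(x_{t+2}−x̄) = -37.9678
Denominator Σ(x_t−x̄)² = 74.5088
r_2 = -37.9678 / 74.5088 = -0.510

-0.510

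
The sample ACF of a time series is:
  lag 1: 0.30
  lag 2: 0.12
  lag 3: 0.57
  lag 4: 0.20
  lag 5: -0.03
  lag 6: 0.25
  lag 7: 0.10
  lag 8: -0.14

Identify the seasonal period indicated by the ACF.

3

The largest autocorrelation is r_3 = 0.57; the remaining lags stay at or below 0.30. The elevated value at lag 1 (0.30), dropping to 0.12 at lag 2, reflects decaying short-term dependence rather than seasonality.
The dominant spike at lag 3 indicates a seasonal period of 3.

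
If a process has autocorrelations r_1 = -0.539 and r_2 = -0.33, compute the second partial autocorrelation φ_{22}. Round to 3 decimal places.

φ_{22} = (r_2 − r_1²) / (1 − r_1²)
r_1² = (-0.539)² = 0.290521
Numerator = -0.33 − 0.2905 = -0.6205; denominator = 1 − 0.2905 = 0.7095
φ_{22} = -0.6205 / 0.7095 = -0.875

-0.875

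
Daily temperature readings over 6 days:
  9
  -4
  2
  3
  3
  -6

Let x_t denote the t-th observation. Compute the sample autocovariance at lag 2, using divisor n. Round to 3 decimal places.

-2.426

Mean x̄ = (9 − 4 + 2 + 3 + 3 − 6)/6 = 1.1667
Deviations: 7.8333, -5.1667, 0.8333, 1.8333, 1.8333, -7.1667
Σ_{t=1}^{4}(x_t−x̄)(x_{t+2}−x̄) = -14.5556
γ_2 = -14.5556 / 6 = -2.426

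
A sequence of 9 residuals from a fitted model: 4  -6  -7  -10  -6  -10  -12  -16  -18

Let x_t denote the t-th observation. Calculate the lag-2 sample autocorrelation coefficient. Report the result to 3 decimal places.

0.166

Mean x̄ = (4 − 6 − 7 − 10 − 6 − 10 − 12 − 16 − 18)/9 = -9.0000
Numerator Σ_{t=1}^{7}(x_t−x̄)(x_{t+2}−x̄) = 55.0000
Denominator Σ(x_t−x̄)² = 332.0000
r_2 = 55.0000 / 332.0000 = 0.166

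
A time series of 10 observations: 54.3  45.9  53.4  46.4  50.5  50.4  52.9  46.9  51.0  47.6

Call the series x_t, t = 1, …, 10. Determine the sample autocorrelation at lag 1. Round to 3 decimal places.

-0.694

Mean x̄ = (54.3 + 45.9 + 53.4 + 46.4 + 50.5 + 50.4 + 52.9 + 46.9 + 51.0 + 47.6)/10 = 49.9300
Numerator Σ_{t=1}^{9}(x_t−x̄)(x_{t+1}−x̄) = -58.9269
Denominator Σ(x_t−x̄)² = 84.9610
r_1 = -58.9269 / 84.9610 = -0.694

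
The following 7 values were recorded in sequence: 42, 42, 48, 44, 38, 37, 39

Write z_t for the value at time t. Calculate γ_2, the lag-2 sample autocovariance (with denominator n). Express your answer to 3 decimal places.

-2.910

Mean z̄ = (42 + 42 + 48 + 44 + 38 + 37 + 39)/7 = 41.4286
Σ_{t=1}^{5}(z_t−z̄)(z_{t+2}−z̄) = -20.3673
γ_2 = -20.3673 / 7 = -2.910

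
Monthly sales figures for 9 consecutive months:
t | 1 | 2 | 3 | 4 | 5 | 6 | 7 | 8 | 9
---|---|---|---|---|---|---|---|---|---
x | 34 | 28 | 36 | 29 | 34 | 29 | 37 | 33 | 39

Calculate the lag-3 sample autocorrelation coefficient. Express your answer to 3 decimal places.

Mean x̄ = (34 + 28 + 36 + 29 + 34 + 29 + 37 + 33 + 39)/9 = 33.2222
Σ(x_t−x̄)(x_{t+3}−x̄) = (-3.2840) + (-4.0617) + (-11.7284) + (-15.9506) + (-0.1728) + (-24.3951) = -59.5926
Denominator Σ(x_t−x̄)² = 119.5556
r_3 = -59.5926 / 119.5556 = -0.498

-0.498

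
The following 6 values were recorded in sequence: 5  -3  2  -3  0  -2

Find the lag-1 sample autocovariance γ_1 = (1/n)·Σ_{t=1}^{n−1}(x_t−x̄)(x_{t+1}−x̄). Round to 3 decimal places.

-4.616

Mean x̄ = (5 − 3 + 2 − 3 + 0 − 2)/6 = -0.1667
Deviations: 5.1667, -2.8333, 2.1667, -2.8333, 0.1667, -1.8333
Σ_{t=1}^{5}(x_t−x̄)(x_{t+1}−x̄) = -27.6944
γ_1 = -27.6944 / 6 = -4.616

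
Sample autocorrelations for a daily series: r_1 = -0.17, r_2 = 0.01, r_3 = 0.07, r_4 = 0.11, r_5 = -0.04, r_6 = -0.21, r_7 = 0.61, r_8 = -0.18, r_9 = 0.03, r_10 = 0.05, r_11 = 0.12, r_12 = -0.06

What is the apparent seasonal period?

7

The largest autocorrelation is r_7 = 0.61; the remaining lags stay at or below 0.12.
The dominant spike at lag 7 indicates a seasonal period of 7.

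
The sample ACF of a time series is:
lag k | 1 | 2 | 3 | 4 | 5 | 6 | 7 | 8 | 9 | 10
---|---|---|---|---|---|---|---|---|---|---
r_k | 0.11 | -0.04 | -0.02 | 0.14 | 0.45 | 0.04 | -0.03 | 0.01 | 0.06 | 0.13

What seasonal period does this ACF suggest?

5

The largest autocorrelation is r_5 = 0.45; the remaining lags stay at or below 0.14.
The dominant spike at lag 5 indicates a seasonal period of 5.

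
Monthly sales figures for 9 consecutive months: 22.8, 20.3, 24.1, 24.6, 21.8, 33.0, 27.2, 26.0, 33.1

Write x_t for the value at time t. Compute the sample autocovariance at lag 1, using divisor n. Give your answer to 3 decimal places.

Mean x̄ = (22.8 + 20.3 + 24.1 + 24.6 + 21.8 + 33.0 + 27.2 + 26.0 + 33.1)/9 = 25.8778
Σ_{t=1}^{8}(x_t−x̄)(x_{t+1}−x̄) = 15.9840
γ_1 = 15.9840 / 9 = 1.776

1.776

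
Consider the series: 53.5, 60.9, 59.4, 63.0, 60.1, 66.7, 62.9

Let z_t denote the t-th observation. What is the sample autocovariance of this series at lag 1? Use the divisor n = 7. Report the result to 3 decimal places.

0.281

Mean z̄ = (53.5 + 60.9 + 59.4 + 63.0 + 60.1 + 66.7 + 62.9)/7 = 60.9286
Σ_{t=1}^{6}(z_t−z̄)(z_{t+1}−z̄) = 1.9692
γ_1 = 1.9692 / 7 = 0.281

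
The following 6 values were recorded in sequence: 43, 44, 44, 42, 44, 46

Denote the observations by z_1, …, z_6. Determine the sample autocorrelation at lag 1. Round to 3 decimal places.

Mean z̄ = (43 + 44 + 44 + 42 + 44 + 46)/6 = 43.8333
Deviations from mean: -0.8333, 0.1667, 0.1667, -1.8333, 0.1667, 2.1667
Numerator Σ_{t=1}^{5}(z_t−z̄)(z_{t+1}−z̄) = -0.3611
Denominator Σ(z_t−z̄)² = 8.8333
r_1 = -0.3611 / 8.8333 = -0.041

-0.041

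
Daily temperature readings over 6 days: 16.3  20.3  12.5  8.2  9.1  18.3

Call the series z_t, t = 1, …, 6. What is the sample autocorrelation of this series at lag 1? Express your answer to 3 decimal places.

0.177

Mean z̄ = (16.3 + 20.3 + 12.5 + 8.2 + 9.1 + 18.3)/6 = 14.1167
Σ(z_t−z̄)(z_{t+1}−z̄) = (13.5003) + (-9.9964) + (9.5653) + (29.6819) + (-20.9864) = 21.7647
Denominator Σ(z_t−z̄)² = 123.2883
r_1 = 21.7647 / 123.2883 = 0.177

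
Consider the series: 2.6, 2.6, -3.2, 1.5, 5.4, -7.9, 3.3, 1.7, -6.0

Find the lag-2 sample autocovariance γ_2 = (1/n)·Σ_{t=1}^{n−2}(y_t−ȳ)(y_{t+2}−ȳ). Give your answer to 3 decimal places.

Mean ȳ = (2.6 + 2.6 − 3.2 + 1.5 + 5.4 − 7.9 + 3.3 + 1.7 − 6.0)/9 = 0.0000
Σ_{t=1}^{7}(y_t−ȳ)(y_{t+2}−ȳ) = -48.9600
γ_2 = -48.9600 / 9 = -5.440

-5.440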